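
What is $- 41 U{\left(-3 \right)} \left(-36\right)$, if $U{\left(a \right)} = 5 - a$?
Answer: $11808$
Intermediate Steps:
$- 41 U{\left(-3 \right)} \left(-36\right) = - 41 \left(5 - -3\right) \left(-36\right) = - 41 \left(5 + 3\right) \left(-36\right) = \left(-41\right) 8 \left(-36\right) = \left(-328\right) \left(-36\right) = 11808$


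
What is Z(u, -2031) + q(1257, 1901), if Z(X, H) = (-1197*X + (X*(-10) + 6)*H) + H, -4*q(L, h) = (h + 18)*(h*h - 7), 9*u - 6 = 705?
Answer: -3464443923/2 ≈ -1.7322e+9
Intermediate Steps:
u = 79 (u = ⅔ + (⅑)*705 = ⅔ + 235/3 = 79)
q(L, h) = -(-7 + h²)*(18 + h)/4 (q(L, h) = -(h + 18)*(h*h - 7)/4 = -(18 + h)*(h² - 7)/4 = -(18 + h)*(-7 + h²)/4 = -(-7 + h²)*(18 + h)/4)
Z(X, H) = H - 1197*X + H*(6 - 10*X) (Z(X, H) = (-1197*X + (-10*X + 6)*H) + H = (-1197*X + (6 - 10*X)*H) + H = (-1197*X + H*(6 - 10*X)) + H = H - 1197*X + H*(6 - 10*X))
Z(u, -2031) + q(1257, 1901) = (-1197*79 + 7*(-2031) - 10*(-2031)*79) + (63/2 - 9/2*1901² - ¼*1901³ + (7/4)*1901) = (-94563 - 14217 + 1604490) + (63/2 - 9/2*3613801 - ¼*6869835701 + 13307/4) = 1495710 + (63/2 - 32524209/2 - 6869835701/4 + 13307/4) = 1495710 - 3467435343/2 = -3464443923/2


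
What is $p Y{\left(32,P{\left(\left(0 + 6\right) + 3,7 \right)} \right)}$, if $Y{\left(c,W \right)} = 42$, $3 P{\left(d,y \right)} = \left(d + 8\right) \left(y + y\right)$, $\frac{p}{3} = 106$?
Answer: $13356$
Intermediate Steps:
$p = 318$ ($p = 3 \cdot 106 = 318$)
$P{\left(d,y \right)} = \frac{2 y \left(8 + d\right)}{3}$ ($P{\left(d,y \right)} = \frac{\left(d + 8\right) \left(y + y\right)}{3} = \frac{\left(8 + d\right) 2 y}{3} = \frac{2 y \left(8 + d\right)}{3}$)
$p Y{\left(32,P{\left(\left(0 + 6\right) + 3,7 \right)} \right)} = 318 \cdot 42 = 13356$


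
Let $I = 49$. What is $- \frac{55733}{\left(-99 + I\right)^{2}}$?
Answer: $- \frac{55733}{2500} \approx -22.293$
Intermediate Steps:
$- \frac{55733}{\left(-99 + I\right)^{2}} = - \frac{55733}{\left(-99 + 49\right)^{2}} = - \frac{55733}{\left(-50\right)^{2}} = - \frac{55733}{2500}$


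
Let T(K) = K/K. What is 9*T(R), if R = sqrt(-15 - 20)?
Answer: 9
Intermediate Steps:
R = I*sqrt(35) (R = sqrt(-35) = I*sqrt(35) ≈ 5.9161*I)
T(K) = 1
9*T(R) = 9*1 = 9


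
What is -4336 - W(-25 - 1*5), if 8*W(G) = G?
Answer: -17329/4 ≈ -4332.3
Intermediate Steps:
W(G) = G/8
-4336 - W(-25 - 1*5) = -4336 - (-25 - 1*5)/8 = -4336 - (-25 - 5)/8 = -4336 - (-30)/8 = -4336 - 1*(-15/4) = -4336 + 15/4 = -17329/4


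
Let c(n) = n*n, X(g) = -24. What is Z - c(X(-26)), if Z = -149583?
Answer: -150159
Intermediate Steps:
c(n) = n**2
Z - c(X(-26)) = -149583 - 1*(-24)**2 = -149583 - 1*576 = -149583 - 576 = -150159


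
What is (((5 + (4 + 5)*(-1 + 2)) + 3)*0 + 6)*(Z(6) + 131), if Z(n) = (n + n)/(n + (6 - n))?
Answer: 798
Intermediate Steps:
Z(n) = n/3 (Z(n) = (2*n)/6 = (2*n)*(1/6) = n/3)
(((5 + (4 + 5)*(-1 + 2)) + 3)*0 + 6)*(Z(6) + 131) = (((5 + (4 + 5)*(-1 + 2)) + 3)*0 + 6)*((1/3)*6 + 131) = (((5 + 9*1) + 3)*0 + 6)*(2 + 131) = (((5 + 9) + 3)*0 + 6)*133 = ((14 + 3)*0 + 6)*133 = (17*0 + 6)*133 = (0 + 6)*133 = 6*133 = 798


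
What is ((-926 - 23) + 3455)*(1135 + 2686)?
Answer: 9575426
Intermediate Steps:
((-926 - 23) + 3455)*(1135 + 2686) = (-949 + 3455)*3821 = 2506*3821 = 9575426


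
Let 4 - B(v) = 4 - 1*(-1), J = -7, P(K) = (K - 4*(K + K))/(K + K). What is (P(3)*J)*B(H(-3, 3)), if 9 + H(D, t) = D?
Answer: -49/2 ≈ -24.500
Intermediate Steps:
H(D, t) = -9 + D
P(K) = -7/2 (P(K) = (K - 8*K)/((2*K)) = (K - 8*K)*(1/(2*K)) = (-7*K)*(1/(2*K)) = -7/2)
B(v) = -1 (B(v) = 4 - (4 - 1*(-1)) = 4 - (4 + 1) = 4 - 1*5 = 4 - 5 = -1)
(P(3)*J)*B(H(-3, 3)) = -7/2*(-7)*(-1) = (49/2)*(-1) = -49/2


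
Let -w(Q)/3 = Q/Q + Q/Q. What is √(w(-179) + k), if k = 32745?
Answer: √32739 ≈ 180.94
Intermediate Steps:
w(Q) = -6 (w(Q) = -3*(Q/Q + Q/Q) = -3*(1 + 1) = -3*2 = -6)
√(w(-179) + k) = √(-6 + 32745) = √32739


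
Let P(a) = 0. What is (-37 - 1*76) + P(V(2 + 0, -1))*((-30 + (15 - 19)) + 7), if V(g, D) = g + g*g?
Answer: -113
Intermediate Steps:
V(g, D) = g + g**2
(-37 - 1*76) + P(V(2 + 0, -1))*((-30 + (15 - 19)) + 7) = (-37 - 1*76) + 0*((-30 + (15 - 19)) + 7) = (-37 - 76) + 0*((-30 - 4) + 7) = -113 + 0*(-34 + 7) = -113 + 0*(-27) = -113 + 0 = -113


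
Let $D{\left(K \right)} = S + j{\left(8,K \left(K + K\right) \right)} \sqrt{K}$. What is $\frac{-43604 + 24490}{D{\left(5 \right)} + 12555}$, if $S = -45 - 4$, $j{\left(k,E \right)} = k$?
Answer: $- \frac{3145259}{2057891} + \frac{2012 \sqrt{5}}{2057891} \approx -1.5262$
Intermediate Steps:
$S = -49$
$D{\left(K \right)} = -49 + 8 \sqrt{K}$
$\frac{-43604 + 24490}{D{\left(5 \right)} + 12555} = \frac{-43604 + 24490}{\left(-49 + 8 \sqrt{5}\right) + 12555} = - \frac{19114}{12506 + 8 \sqrt{5}}$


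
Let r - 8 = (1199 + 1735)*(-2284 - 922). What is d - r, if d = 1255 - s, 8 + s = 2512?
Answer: 9405147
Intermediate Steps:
s = 2504 (s = -8 + 2512 = 2504)
d = -1249 (d = 1255 - 1*2504 = 1255 - 2504 = -1249)
r = -9406396 (r = 8 + (1199 + 1735)*(-2284 - 922) = 8 + 2934*(-3206) = 8 - 9406404 = -9406396)
d - r = -1249 - 1*(-9406396) = -1249 + 9406396 = 9405147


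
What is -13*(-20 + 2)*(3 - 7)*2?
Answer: -1872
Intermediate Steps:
-13*(-20 + 2)*(3 - 7)*2 = -(-234)*(-4)*2 = -13*72*2 = -936*2 = -1872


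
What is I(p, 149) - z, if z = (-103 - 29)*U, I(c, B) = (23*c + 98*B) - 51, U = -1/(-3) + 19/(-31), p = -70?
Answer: 400027/31 ≈ 12904.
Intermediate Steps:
U = -26/93 (U = -1*(-⅓) + 19*(-1/31) = ⅓ - 19/31 = -26/93 ≈ -0.27957)
I(c, B) = -51 + 23*c + 98*B
z = 1144/31 (z = (-103 - 29)*(-26/93) = -132*(-26/93) = 1144/31 ≈ 36.903)
I(p, 149) - z = (-51 + 23*(-70) + 98*149) - 1*1144/31 = (-51 - 1610 + 14602) - 1144/31 = 12941 - 1144/31 = 400027/31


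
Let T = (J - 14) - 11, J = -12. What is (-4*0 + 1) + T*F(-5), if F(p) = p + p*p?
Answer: -739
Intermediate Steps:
T = -37 (T = (-12 - 14) - 11 = -26 - 11 = -37)
F(p) = p + p²
(-4*0 + 1) + T*F(-5) = (-4*0 + 1) - (-185)*(1 - 5) = (0 + 1) - (-185)*(-4) = 1 - 37*20 = 1 - 740 = -739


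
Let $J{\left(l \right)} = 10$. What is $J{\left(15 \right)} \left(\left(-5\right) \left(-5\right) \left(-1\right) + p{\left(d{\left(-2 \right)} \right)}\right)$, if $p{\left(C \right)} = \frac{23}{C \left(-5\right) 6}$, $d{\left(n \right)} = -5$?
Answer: $- \frac{3727}{15} \approx -248.47$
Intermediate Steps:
$p{\left(C \right)} = - \frac{23}{30 C}$ ($p{\left(C \right)} = \frac{23}{- 5 C 6} = \frac{23}{\left(-30\right) C} = 23 \left(- \frac{1}{30 C}\right) = - \frac{23}{30 C}$)
$J{\left(15 \right)} \left(\left(-5\right) \left(-5\right) \left(-1\right) + p{\left(d{\left(-2 \right)} \right)}\right) = 10 \left(\left(-5\right) \left(-5\right) \left(-1\right) - \frac{23}{30 \left(-5\right)}\right) = 10 \left(25 \left(-1\right) - - \frac{23}{150}\right) = 10 \left(-25 + \frac{23}{150}\right) = 10 \left(- \frac{3727}{150}\right) = - \frac{3727}{15}$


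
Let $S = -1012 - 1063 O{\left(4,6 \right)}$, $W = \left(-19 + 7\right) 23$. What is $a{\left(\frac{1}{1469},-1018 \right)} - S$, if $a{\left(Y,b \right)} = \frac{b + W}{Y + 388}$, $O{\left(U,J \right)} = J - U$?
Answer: $\frac{1786674388}{569973} \approx 3134.7$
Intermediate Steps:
$W = -276$ ($W = \left(-12\right) 23 = -276$)
$a{\left(Y,b \right)} = \frac{-276 + b}{388 + Y}$ ($a{\left(Y,b \right)} = \frac{b - 276}{Y + 388} = \frac{-276 + b}{388 + Y}$)
$S = -3138$ ($S = -1012 - 1063 \left(6 - 4\right) = -1012 - 2126 = -3138$)
$a{\left(\frac{1}{1469},-1018 \right)} - S = \frac{-276 - 1018}{388 + \frac{1}{1469}} - -3138 = \frac{1}{388 + \frac{1}{1469}} \left(-1294\right) + 3138 = \frac{1}{\frac{569973}{1469}} \left(-1294\right) + 3138 = \frac{1469}{569973} \left(-1294\right) + 3138 = - \frac{1900886}{569973} + 3138 = \frac{1786674388}{569973}$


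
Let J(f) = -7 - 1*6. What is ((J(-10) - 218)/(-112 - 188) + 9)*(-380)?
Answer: -18563/5 ≈ -3712.6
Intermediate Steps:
J(f) = -13 (J(f) = -7 - 6 = -13)
((J(-10) - 218)/(-112 - 188) + 9)*(-380) = ((-13 - 218)/(-112 - 188) + 9)*(-380) = (-231/(-300) + 9)*(-380) = (-231*(-1/300) + 9)*(-380) = (77/100 + 9)*(-380) = (977/100)*(-380) = -18563/5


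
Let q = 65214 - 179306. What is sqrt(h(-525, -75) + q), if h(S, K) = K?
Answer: I*sqrt(114167) ≈ 337.89*I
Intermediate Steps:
q = -114092
sqrt(h(-525, -75) + q) = sqrt(-75 - 114092) = sqrt(-114167) = I*sqrt(114167)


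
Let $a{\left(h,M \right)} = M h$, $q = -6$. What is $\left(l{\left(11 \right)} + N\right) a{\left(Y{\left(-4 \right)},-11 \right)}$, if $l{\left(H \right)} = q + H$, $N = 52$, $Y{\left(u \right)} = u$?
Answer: $2508$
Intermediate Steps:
$l{\left(H \right)} = -6 + H$
$\left(l{\left(11 \right)} + N\right) a{\left(Y{\left(-4 \right)},-11 \right)} = \left(\left(-6 + 11\right) + 52\right) \left(\left(-11\right) \left(-4\right)\right) = \left(5 + 52\right) 44 = 57 \cdot 44 = 2508$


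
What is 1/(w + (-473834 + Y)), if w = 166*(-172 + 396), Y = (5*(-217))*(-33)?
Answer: -1/400845 ≈ -2.4947e-6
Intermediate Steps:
Y = 35805 (Y = -1085*(-33) = 35805)
w = 37184 (w = 166*224 = 37184)
1/(w + (-473834 + Y)) = 1/(37184 + (-473834 + 35805)) = 1/(37184 - 438029) = 1/(-400845) = -1/400845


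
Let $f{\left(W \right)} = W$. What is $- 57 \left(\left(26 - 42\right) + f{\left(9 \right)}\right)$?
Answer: $399$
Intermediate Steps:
$- 57 \left(\left(26 - 42\right) + f{\left(9 \right)}\right) = - 57 \left(\left(26 - 42\right) + 9\right) = - 57 \left(-16 + 9\right) = \left(-57\right) \left(-7\right) = 399$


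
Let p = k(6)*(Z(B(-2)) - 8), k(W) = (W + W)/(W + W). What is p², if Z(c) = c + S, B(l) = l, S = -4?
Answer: 196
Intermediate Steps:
Z(c) = -4 + c (Z(c) = c - 4 = -4 + c)
k(W) = 1 (k(W) = (2*W)/((2*W)) = (2*W)*(1/(2*W)) = 1)
p = -14 (p = 1*((-4 - 2) - 8) = 1*(-6 - 8) = 1*(-14) = -14)
p² = (-14)² = 196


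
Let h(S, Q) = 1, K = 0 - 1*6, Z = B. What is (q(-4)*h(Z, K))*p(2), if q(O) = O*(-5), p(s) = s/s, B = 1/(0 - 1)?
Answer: 20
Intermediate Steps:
B = -1 (B = 1/(-1) = -1)
Z = -1
p(s) = 1
K = -6 (K = 0 - 6 = -6)
q(O) = -5*O
(q(-4)*h(Z, K))*p(2) = (-5*(-4)*1)*1 = (20*1)*1 = 20*1 = 20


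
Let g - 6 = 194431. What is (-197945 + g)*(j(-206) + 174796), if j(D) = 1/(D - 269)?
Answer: -291262571292/475 ≈ -6.1318e+8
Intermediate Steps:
j(D) = 1/(-269 + D)
g = 194437 (g = 6 + 194431 = 194437)
(-197945 + g)*(j(-206) + 174796) = (-197945 + 194437)*(1/(-269 - 206) + 174796) = -3508*(1/(-475) + 174796) = -3508*(-1/475 + 174796) = -3508*83028099/475 = -291262571292/475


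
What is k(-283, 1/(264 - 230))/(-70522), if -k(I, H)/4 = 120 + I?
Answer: -326/35261 ≈ -0.0092453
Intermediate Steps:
k(I, H) = -480 - 4*I (k(I, H) = -4*(120 + I) = -480 - 4*I)
k(-283, 1/(264 - 230))/(-70522) = (-480 - 4*(-283))/(-70522) = (-480 + 1132)*(-1/70522) = 652*(-1/70522) = -326/35261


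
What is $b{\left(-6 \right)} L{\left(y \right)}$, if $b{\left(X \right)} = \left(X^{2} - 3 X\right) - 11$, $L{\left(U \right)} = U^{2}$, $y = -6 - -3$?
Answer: $387$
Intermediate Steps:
$y = -3$ ($y = -6 + 3 = -3$)
$b{\left(X \right)} = -11 + X^{2} - 3 X$
$b{\left(-6 \right)} L{\left(y \right)} = \left(-11 + \left(-6\right)^{2} - -18\right) \left(-3\right)^{2} = \left(-11 + 36 + 18\right) 9 = 43 \cdot 9 = 387$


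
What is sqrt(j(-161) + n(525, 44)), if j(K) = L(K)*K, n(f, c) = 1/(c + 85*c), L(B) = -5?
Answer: sqrt(2881630466)/1892 ≈ 28.373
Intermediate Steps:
n(f, c) = 1/(86*c)
j(K) = -5*K
sqrt(j(-161) + n(525, 44)) = sqrt(-5*(-161) + (1/86)/44) = sqrt(805 + (1/86)*(1/44)) = sqrt(805 + 1/3784) = sqrt(3046121/3784) = sqrt(2881630466)/1892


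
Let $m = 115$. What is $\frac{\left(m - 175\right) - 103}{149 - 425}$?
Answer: $\frac{163}{276} \approx 0.59058$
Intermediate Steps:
$\frac{\left(m - 175\right) - 103}{149 - 425} = \frac{\left(115 - 175\right) - 103}{149 - 425} = \frac{-60 - 103}{-276} = \left(-163\right) \left(- \frac{1}{276}\right) = \frac{163}{276}$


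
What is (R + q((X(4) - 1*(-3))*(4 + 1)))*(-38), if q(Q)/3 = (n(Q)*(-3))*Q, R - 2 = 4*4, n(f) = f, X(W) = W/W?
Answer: 136116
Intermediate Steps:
X(W) = 1
R = 18 (R = 2 + 4*4 = 2 + 16 = 18)
q(Q) = -9*Q² (q(Q) = 3*((Q*(-3))*Q) = 3*((-3*Q)*Q) = 3*(-3*Q²) = -9*Q²)
(R + q((X(4) - 1*(-3))*(4 + 1)))*(-38) = (18 - 9*(1 - 1*(-3))²*(4 + 1)²)*(-38) = (18 - 9*25*(1 + 3)²)*(-38) = (18 - 9*(4*5)²)*(-38) = (18 - 9*20²)*(-38) = (18 - 9*400)*(-38) = (18 - 3600)*(-38) = -3582*(-38) = 136116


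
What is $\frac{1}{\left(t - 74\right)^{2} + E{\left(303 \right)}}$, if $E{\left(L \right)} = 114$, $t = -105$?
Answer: $\frac{1}{32155} \approx 3.1099 \cdot 10^{-5}$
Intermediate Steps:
$\frac{1}{\left(t - 74\right)^{2} + E{\left(303 \right)}} = \frac{1}{\left(-105 - 74\right)^{2} + 114} = \frac{1}{\left(-179\right)^{2} + 114} = \frac{1}{32041 + 114} = \frac{1}{32155}$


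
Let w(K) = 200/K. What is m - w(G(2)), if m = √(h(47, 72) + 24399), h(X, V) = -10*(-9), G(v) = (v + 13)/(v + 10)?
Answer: -160 + 3*√2721 ≈ -3.5104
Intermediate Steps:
G(v) = (13 + v)/(10 + v)
h(X, V) = 90
m = 3*√2721 (m = √(90 + 24399) = √24489 = 3*√2721 ≈ 156.49)
m - w(G(2)) = 3*√2721 - 200/((13 + 2)/(10 + 2)) = 3*√2721 - 200/(15/12) = 3*√2721 - 200/((1/12)*15) = 3*√2721 - 200/5/4 = 3*√2721 - 200*4/5 = 3*√2721 - 1*160 = 3*√2721 - 160 = -160 + 3*√2721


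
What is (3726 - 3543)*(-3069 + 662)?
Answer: -440481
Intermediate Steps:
(3726 - 3543)*(-3069 + 662) = 183*(-2407) = -440481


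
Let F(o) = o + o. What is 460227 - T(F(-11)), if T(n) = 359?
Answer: 459868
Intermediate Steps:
F(o) = 2*o
460227 - T(F(-11)) = 460227 - 1*359 = 460227 - 359 = 459868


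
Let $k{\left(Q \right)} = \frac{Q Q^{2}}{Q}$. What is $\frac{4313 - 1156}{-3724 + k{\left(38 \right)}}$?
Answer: $- \frac{3157}{2280} \approx -1.3846$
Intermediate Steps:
$k{\left(Q \right)} = Q^{2}$ ($k{\left(Q \right)} = \frac{Q^{3}}{Q} = Q^{2}$)
$\frac{4313 - 1156}{-3724 + k{\left(38 \right)}} = \frac{4313 - 1156}{-3724 + 38^{2}} = \frac{3157}{-3724 + 1444} = \frac{3157}{-2280} = 3157 \left(- \frac{1}{2280}\right) = - \frac{3157}{2280}$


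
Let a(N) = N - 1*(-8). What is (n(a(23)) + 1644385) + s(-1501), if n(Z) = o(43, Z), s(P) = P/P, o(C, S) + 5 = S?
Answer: 1644412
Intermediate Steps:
o(C, S) = -5 + S
a(N) = 8 + N (a(N) = N + 8 = 8 + N)
s(P) = 1
n(Z) = -5 + Z
(n(a(23)) + 1644385) + s(-1501) = ((-5 + (8 + 23)) + 1644385) + 1 = ((-5 + 31) + 1644385) + 1 = (26 + 1644385) + 1 = 1644411 + 1 = 1644412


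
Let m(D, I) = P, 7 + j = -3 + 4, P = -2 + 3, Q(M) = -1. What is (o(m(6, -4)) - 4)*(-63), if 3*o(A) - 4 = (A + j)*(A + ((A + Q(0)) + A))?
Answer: 378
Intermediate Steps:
P = 1
j = -6 (j = -7 + (-3 + 4) = -7 + 1 = -6)
m(D, I) = 1
o(A) = 4/3 + (-1 + 3*A)*(-6 + A)/3 (o(A) = 4/3 + ((A - 6)*(A + ((A - 1) + A)))/3 = 4/3 + ((-6 + A)*(A + ((-1 + A) + A)))/3 = 4/3 + ((-6 + A)*(A + (-1 + 2*A)))/3 = 4/3 + ((-6 + A)*(-1 + 3*A))/3 = 4/3 + ((-1 + 3*A)*(-6 + A))/3 = 4/3 + (-1 + 3*A)*(-6 + A)/3)
(o(m(6, -4)) - 4)*(-63) = ((10/3 + 1**2 - 19/3*1) - 4)*(-63) = ((10/3 + 1 - 19/3) - 4)*(-63) = (-2 - 4)*(-63) = -6*(-63) = 378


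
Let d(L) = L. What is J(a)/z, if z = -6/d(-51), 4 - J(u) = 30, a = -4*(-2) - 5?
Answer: -221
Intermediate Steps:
a = 3 (a = 8 - 5 = 3)
J(u) = -26 (J(u) = 4 - 1*30 = 4 - 30 = -26)
z = 2/17 (z = -6/(-51) = -6*(-1/51) = 2/17 ≈ 0.11765)
J(a)/z = -26/2/17 = -26*17/2 = -221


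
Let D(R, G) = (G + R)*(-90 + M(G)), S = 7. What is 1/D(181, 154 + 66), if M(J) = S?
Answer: -1/33283 ≈ -3.0045e-5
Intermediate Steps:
M(J) = 7
D(R, G) = -83*G - 83*R (D(R, G) = (G + R)*(-90 + 7) = (G + R)*(-83) = -83*G - 83*R)
1/D(181, 154 + 66) = 1/(-83*(154 + 66) - 83*181) = 1/(-83*220 - 15023) = 1/(-18260 - 15023) = 1/(-33283) = -1/33283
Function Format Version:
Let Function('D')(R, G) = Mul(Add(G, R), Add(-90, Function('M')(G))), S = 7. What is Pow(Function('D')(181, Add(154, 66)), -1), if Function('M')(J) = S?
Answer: Rational(-1, 33283) ≈ -3.0045e-5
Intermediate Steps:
Function('M')(J) = 7
Function('D')(R, G) = Add(Mul(-83, G), Mul(-83, R)) (Function('D')(R, G) = Mul(Add(G, R), Add(-90, 7)) = Mul(Add(G, R), -83) = Add(Mul(-83, G), Mul(-83, R)))
Pow(Function('D')(181, Add(154, 66)), -1) = Pow(Add(Mul(-83, Add(154, 66)), Mul(-83, 181)), -1) = Pow(Add(Mul(-83, 220), -15023), -1) = Pow(Add(-18260, -15023), -1) = Pow(-33283, -1) = Rational(-1, 33283)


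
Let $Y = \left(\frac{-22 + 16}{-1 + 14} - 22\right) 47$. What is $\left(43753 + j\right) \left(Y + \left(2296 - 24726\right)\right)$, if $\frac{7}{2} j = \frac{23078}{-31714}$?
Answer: $- \frac{1482762377622066}{1442987} \approx -1.0276 \cdot 10^{9}$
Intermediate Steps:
$Y = - \frac{13724}{13}$ ($Y = \left(- \frac{6}{13} - 22\right) 47 = \left(- \frac{292}{13}\right) 47 = - \frac{13724}{13} \approx -1055.7$)
$j = - \frac{23078}{110999}$ ($j = \frac{2 \frac{23078}{-31714}}{7} = \frac{2 \cdot 23078 \left(- \frac{1}{31714}\right)}{7} = \frac{2}{7} \left(- \frac{11539}{15857}\right) = - \frac{23078}{110999} \approx -0.20791$)
$\left(43753 + j\right) \left(Y + \left(2296 - 24726\right)\right) = \left(43753 - \frac{23078}{110999}\right) \left(- \frac{13724}{13} + \left(2296 - 24726\right)\right) = \frac{4856516169 \left(- \frac{13724}{13} + \left(2296 - 24726\right)\right)}{110999} = \frac{4856516169 \left(- \frac{13724}{13} - 22430\right)}{110999} = \frac{4856516169}{110999} \left(- \frac{305314}{13}\right) = - \frac{1482762377622066}{1442987}$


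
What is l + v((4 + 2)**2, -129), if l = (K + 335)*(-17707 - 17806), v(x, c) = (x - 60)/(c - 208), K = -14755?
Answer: 172576844044/337 ≈ 5.1210e+8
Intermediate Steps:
v(x, c) = (-60 + x)/(-208 + c)
l = 512097460 (l = (-14755 + 335)*(-17707 - 17806) = -14420*(-35513) = 512097460)
l + v((4 + 2)**2, -129) = 512097460 + (-60 + (4 + 2)**2)/(-208 - 129) = 512097460 + (-60 + 6**2)/(-337) = 512097460 - (-60 + 36)/337 = 512097460 - 1/337*(-24) = 512097460 + 24/337 = 172576844044/337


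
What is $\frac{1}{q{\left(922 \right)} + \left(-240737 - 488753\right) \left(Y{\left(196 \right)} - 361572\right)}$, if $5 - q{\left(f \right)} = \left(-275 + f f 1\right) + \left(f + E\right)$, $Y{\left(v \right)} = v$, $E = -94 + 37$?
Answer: $\frac{1}{263619327571} \approx 3.7933 \cdot 10^{-12}$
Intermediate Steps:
$E = -57$
$q{\left(f \right)} = 337 - f - f^{2}$ ($q{\left(f \right)} = 5 - \left(\left(-275 + f f 1\right) + \left(f - 57\right)\right) = 5 - \left(\left(-275 + f^{2} \cdot 1\right) + \left(-57 + f\right)\right) = 5 - \left(\left(-275 + f^{2}\right) + \left(-57 + f\right)\right) = 5 - \left(-332 + f + f^{2}\right) = 337 - f - f^{2}$)
$\frac{1}{q{\left(922 \right)} + \left(-240737 - 488753\right) \left(Y{\left(196 \right)} - 361572\right)} = \frac{1}{\left(337 - 922 - 922^{2}\right) + \left(-240737 - 488753\right) \left(196 - 361572\right)} = \frac{1}{\left(337 - 922 - 850084\right) - -263620178240} = \frac{1}{\left(337 - 922 - 850084\right) + 263620178240} = \frac{1}{-850669 + 263620178240} = \frac{1}{263619327571}$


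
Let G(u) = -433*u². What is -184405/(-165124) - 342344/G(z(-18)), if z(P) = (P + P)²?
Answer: 4192795031953/3752823345696 ≈ 1.1172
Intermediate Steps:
z(P) = 4*P² (z(P) = (2*P)² = 4*P²)
-184405/(-165124) - 342344/G(z(-18)) = -184405/(-165124) - 342344/((-433*(4*(-18)²)²)) = -184405*(-1/165124) - 342344/((-433*(4*324)²)) = 184405/165124 - 342344/((-433*1296²)) = 184405/165124 - 342344/((-433*1679616)) = 184405/165124 - 342344/(-727273728) = 184405/165124 - 342344*(-1/727273728) = 184405/165124 + 42793/90909216 = 4192795031953/3752823345696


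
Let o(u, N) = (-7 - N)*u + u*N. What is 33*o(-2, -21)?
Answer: 462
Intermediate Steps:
o(u, N) = N*u + u*(-7 - N) (o(u, N) = u*(-7 - N) + N*u = N*u + u*(-7 - N))
33*o(-2, -21) = 33*(-7*(-2)) = 33*14 = 462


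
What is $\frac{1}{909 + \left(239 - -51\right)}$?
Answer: $\frac{1}{1199} \approx 0.00083403$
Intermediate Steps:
$\frac{1}{909 + \left(239 - -51\right)} = \frac{1}{909 + \left(239 + 51\right)} = \frac{1}{909 + 290} = \frac{1}{1199}$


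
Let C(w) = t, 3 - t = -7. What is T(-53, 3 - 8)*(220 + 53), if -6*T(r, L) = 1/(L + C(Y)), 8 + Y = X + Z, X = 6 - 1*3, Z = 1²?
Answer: -91/10 ≈ -9.1000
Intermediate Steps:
Z = 1
X = 3 (X = 6 - 3 = 3)
Y = -4 (Y = -8 + (3 + 1) = -8 + 4 = -4)
t = 10 (t = 3 - 1*(-7) = 3 + 7 = 10)
C(w) = 10
T(r, L) = -1/(6*(10 + L)) (T(r, L) = -1/(6*(L + 10)) = -1/(6*(10 + L)))
T(-53, 3 - 8)*(220 + 53) = (-1/(60 + 6*(3 - 8)))*(220 + 53) = -1/(60 + 6*(-5))*273 = -1/(60 - 30)*273 = -1/30*273 = -91/10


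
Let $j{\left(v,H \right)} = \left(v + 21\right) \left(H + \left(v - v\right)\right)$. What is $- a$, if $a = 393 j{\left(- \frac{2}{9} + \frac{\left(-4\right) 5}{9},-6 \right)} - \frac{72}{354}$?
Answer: $\frac{2581498}{59} \approx 43754.0$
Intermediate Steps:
$j{\left(v,H \right)} = H \left(21 + v\right)$ ($j{\left(v,H \right)} = \left(21 + v\right) \left(H + 0\right) = \left(21 + v\right) H = H \left(21 + v\right)$)
$a = - \frac{2581498}{59}$ ($a = 393 \left(- 6 \left(21 + \left(- \frac{2}{9} + \frac{\left(-4\right) 5}{9}\right)\right)\right) - \frac{72}{354} = 393 \left(- 6 \left(21 - \frac{22}{9}\right)\right) - \frac{12}{59} = 393 \left(\left(-6\right) \frac{167}{9}\right) - \frac{12}{59} = 393 \left(- \frac{334}{3}\right) - \frac{12}{59} = -43754 - \frac{12}{59} = - \frac{2581498}{59} \approx -43754.0$)
$- a = \left(-1\right) \left(- \frac{2581498}{59}\right) = \frac{2581498}{59}$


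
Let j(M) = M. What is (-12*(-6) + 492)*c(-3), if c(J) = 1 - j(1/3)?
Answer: 376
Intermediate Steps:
c(J) = 2/3 (c(J) = 1 - 1/3 = 2/3)
(-12*(-6) + 492)*c(-3) = (-12*(-6) + 492)*(2/3) = (72 + 492)*(2/3) = 564*(2/3) = 376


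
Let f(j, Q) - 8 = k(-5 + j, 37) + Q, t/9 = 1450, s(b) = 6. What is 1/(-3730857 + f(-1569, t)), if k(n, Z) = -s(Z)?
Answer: -1/3717805 ≈ -2.6898e-7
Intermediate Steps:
t = 13050 (t = 9*1450 = 13050)
k(n, Z) = -6 (k(n, Z) = -1*6 = -6)
f(j, Q) = 2 + Q (f(j, Q) = 8 + (-6 + Q) = 2 + Q)
1/(-3730857 + f(-1569, t)) = 1/(-3730857 + (2 + 13050)) = 1/(-3730857 + 13052) = 1/(-3717805) = -1/3717805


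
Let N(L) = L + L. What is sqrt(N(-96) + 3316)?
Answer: 2*sqrt(781) ≈ 55.893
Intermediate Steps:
N(L) = 2*L
sqrt(N(-96) + 3316) = sqrt(2*(-96) + 3316) = sqrt(-192 + 3316) = sqrt(3124) = 2*sqrt(781)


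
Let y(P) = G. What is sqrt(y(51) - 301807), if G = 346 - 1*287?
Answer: 2*I*sqrt(75437) ≈ 549.32*I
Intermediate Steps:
G = 59 (G = 346 - 287 = 59)
y(P) = 59
sqrt(y(51) - 301807) = sqrt(59 - 301807) = sqrt(-301748) = 2*I*sqrt(75437)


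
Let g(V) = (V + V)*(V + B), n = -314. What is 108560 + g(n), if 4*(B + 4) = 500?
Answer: 229764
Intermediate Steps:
B = 121 (B = -4 + (1/4)*500 = -4 + 125 = 121)
g(V) = 2*V*(121 + V) (g(V) = (V + V)*(V + 121) = (2*V)*(121 + V) = 2*V*(121 + V))
108560 + g(n) = 108560 + 2*(-314)*(121 - 314) = 108560 + 2*(-314)*(-193) = 108560 + 121204 = 229764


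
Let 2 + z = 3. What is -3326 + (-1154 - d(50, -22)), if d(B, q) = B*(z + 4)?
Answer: -4730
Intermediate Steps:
z = 1 (z = -2 + 3 = 1)
d(B, q) = 5*B (d(B, q) = B*(1 + 4) = B*5 = 5*B)
-3326 + (-1154 - d(50, -22)) = -3326 + (-1154 - 5*50) = -3326 + (-1154 - 1*250) = -3326 + (-1154 - 250) = -3326 - 1404 = -4730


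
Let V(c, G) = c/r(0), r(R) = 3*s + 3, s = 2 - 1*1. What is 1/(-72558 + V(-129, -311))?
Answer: -2/145159 ≈ -1.3778e-5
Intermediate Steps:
s = 1 (s = 2 - 1 = 1)
r(R) = 6 (r(R) = 3*1 + 3 = 3 + 3 = 6)
V(c, G) = c/6
1/(-72558 + V(-129, -311)) = 1/(-72558 + (1/6)*(-129)) = 1/(-72558 - 43/2) = 1/(-145159/2) = -2/145159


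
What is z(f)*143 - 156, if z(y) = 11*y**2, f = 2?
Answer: 6136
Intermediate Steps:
z(f)*143 - 156 = (11*2**2)*143 - 156 = (11*4)*143 - 156 = 44*143 - 156 = 6292 - 156 = 6136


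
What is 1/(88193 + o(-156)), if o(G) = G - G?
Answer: 1/88193 ≈ 1.1339e-5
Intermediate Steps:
o(G) = 0
1/(88193 + o(-156)) = 1/(88193 + 0) = 1/88193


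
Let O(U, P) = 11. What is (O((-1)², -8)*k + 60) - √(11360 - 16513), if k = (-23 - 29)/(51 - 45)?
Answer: -106/3 - I*√5153 ≈ -35.333 - 71.784*I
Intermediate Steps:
k = -26/3 (k = -52/6 = -52*⅙ = -26/3 ≈ -8.6667)
(O((-1)², -8)*k + 60) - √(11360 - 16513) = (11*(-26/3) + 60) - √(11360 - 16513) = (-286/3 + 60) - √(-5153) = -106/3 - I*√5153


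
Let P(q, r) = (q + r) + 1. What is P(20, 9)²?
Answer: 900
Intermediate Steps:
P(q, r) = 1 + q + r
P(20, 9)² = (1 + 20 + 9)² = 30² = 900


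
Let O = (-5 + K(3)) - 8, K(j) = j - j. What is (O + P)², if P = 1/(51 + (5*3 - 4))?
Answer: 648025/3844 ≈ 168.58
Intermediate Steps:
K(j) = 0
O = -13 (O = (-5 + 0) - 8 = -5 - 8 = -13)
P = 1/62 (P = 1/(51 + (15 - 4)) = 1/(51 + 11) = 1/62 ≈ 0.016129)
(O + P)² = (-13 + 1/62)² = (-805/62)² = 648025/3844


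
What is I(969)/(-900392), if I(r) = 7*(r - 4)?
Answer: -6755/900392 ≈ -0.0075023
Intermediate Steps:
I(r) = -28 + 7*r (I(r) = 7*(-4 + r) = -28 + 7*r)
I(969)/(-900392) = (-28 + 7*969)/(-900392) = (-28 + 6783)*(-1/900392) = 6755*(-1/900392) = -6755/900392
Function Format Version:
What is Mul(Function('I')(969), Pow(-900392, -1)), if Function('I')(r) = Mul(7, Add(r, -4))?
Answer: Rational(-6755, 900392) ≈ -0.0075023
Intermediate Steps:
Function('I')(r) = Add(-28, Mul(7, r)) (Function('I')(r) = Mul(7, Add(-4, r)) = Add(-28, Mul(7, r)))
Mul(Function('I')(969), Pow(-900392, -1)) = Mul(Add(-28, Mul(7, 969)), Pow(-900392, -1)) = Mul(Add(-28, 6783), Rational(-1, 900392)) = Mul(6755, Rational(-1, 900392)) = Rational(-6755, 900392)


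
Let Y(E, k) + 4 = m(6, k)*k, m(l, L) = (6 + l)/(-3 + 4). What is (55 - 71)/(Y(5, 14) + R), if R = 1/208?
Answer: -3328/34113 ≈ -0.097558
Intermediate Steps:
m(l, L) = 6 + l (m(l, L) = (6 + l)/1 = (6 + l)*1 = 6 + l)
R = 1/208 ≈ 0.0048077
Y(E, k) = -4 + 12*k (Y(E, k) = -4 + (6 + 6)*k = -4 + 12*k)
(55 - 71)/(Y(5, 14) + R) = (55 - 71)/((-4 + 12*14) + 1/208) = -16/((-4 + 168) + 1/208) = -16/(164 + 1/208) = -16/34113/208 = -16*208/34113 = -3328/34113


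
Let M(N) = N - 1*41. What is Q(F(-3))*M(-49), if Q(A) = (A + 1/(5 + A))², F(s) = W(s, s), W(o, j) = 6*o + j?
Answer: -5110605/128 ≈ -39927.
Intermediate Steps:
W(o, j) = j + 6*o
M(N) = -41 + N (M(N) = N - 41 = -41 + N)
F(s) = 7*s (F(s) = s + 6*s = 7*s)
Q(F(-3))*M(-49) = ((1 + (7*(-3))² + 5*(7*(-3)))²/(5 + 7*(-3))²)*(-41 - 49) = ((1 + (-21)² + 5*(-21))²/(5 - 21)²)*(-90) = ((1 + 441 - 105)²/(-16)²)*(-90) = ((1/256)*337²)*(-90) = ((1/256)*113569)*(-90) = (113569/256)*(-90) = -5110605/128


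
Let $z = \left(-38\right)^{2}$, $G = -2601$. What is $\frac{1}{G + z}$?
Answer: $- \frac{1}{1157} \approx -0.0008643$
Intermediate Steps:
$z = 1444$
$\frac{1}{G + z} = \frac{1}{-2601 + 1444} = \frac{1}{-1157} = - \frac{1}{1157}$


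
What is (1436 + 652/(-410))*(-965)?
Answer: -56752422/41 ≈ -1.3842e+6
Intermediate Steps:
(1436 + 652/(-410))*(-965) = (1436 + 652*(-1/410))*(-965) = (1436 - 326/205)*(-965) = (294054/205)*(-965) = -56752422/41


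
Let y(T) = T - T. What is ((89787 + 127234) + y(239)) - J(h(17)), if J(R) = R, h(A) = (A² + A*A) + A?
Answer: 216426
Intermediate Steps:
h(A) = A + 2*A² (h(A) = (A² + A²) + A = 2*A² + A = A + 2*A²)
y(T) = 0
((89787 + 127234) + y(239)) - J(h(17)) = ((89787 + 127234) + 0) - 17*(1 + 2*17) = (217021 + 0) - 17*(1 + 34) = 217021 - 17*35 = 217021 - 1*595 = 217021 - 595 = 216426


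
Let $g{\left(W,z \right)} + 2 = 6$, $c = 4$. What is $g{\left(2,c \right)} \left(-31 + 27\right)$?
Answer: $-16$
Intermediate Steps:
$g{\left(W,z \right)} = 4$ ($g{\left(W,z \right)} = -2 + 6 = 4$)
$g{\left(2,c \right)} \left(-31 + 27\right) = 4 \left(-31 + 27\right) = 4 \left(-4\right) = -16$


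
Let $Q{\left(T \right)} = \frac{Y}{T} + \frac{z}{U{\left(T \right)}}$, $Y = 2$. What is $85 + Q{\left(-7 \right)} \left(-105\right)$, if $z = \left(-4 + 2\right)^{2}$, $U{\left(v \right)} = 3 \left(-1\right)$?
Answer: $255$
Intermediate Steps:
$U{\left(v \right)} = -3$
$z = 4$ ($z = \left(-2\right)^{2} = 4$)
$Q{\left(T \right)} = - \frac{4}{3} + \frac{2}{T}$ ($Q{\left(T \right)} = \frac{2}{T} + \frac{4}{-3} = \frac{2}{T} + 4 \left(- \frac{1}{3}\right) = \frac{2}{T} - \frac{4}{3} = - \frac{4}{3} + \frac{2}{T}$)
$85 + Q{\left(-7 \right)} \left(-105\right) = 85 + \left(- \frac{4}{3} + \frac{2}{-7}\right) \left(-105\right) = 85 + \left(- \frac{4}{3} + 2 \left(- \frac{1}{7}\right)\right) \left(-105\right) = 85 + \left(- \frac{4}{3} - \frac{2}{7}\right) \left(-105\right) = 85 - -170 = 85 + 170 = 255$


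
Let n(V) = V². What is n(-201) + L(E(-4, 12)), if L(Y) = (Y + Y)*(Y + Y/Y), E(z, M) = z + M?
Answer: 40545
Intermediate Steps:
E(z, M) = M + z
L(Y) = 2*Y*(1 + Y) (L(Y) = (2*Y)*(Y + 1) = (2*Y)*(1 + Y) = 2*Y*(1 + Y))
n(-201) + L(E(-4, 12)) = (-201)² + 2*(12 - 4)*(1 + (12 - 4)) = 40401 + 2*8*(1 + 8) = 40401 + 2*8*9 = 40401 + 144 = 40545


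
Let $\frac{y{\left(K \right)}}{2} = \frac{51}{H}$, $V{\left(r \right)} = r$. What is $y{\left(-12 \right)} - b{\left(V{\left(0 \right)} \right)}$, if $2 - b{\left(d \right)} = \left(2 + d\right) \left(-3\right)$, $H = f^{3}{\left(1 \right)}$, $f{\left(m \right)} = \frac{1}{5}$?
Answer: $12742$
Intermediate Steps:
$f{\left(m \right)} = \frac{1}{5}$
$H = \frac{1}{125}$ ($H = \left(\frac{1}{5}\right)^{3} = \frac{1}{125} \approx 0.008$)
$b{\left(d \right)} = 8 + 3 d$ ($b{\left(d \right)} = 2 - \left(2 + d\right) \left(-3\right) = 2 - \left(-6 - 3 d\right) = 2 + \left(6 + 3 d\right) = 8 + 3 d$)
$y{\left(K \right)} = 12750$ ($y{\left(K \right)} = 2 \cdot 51 \frac{1}{\frac{1}{125}} = 2 \cdot 51 \cdot 125 = 2 \cdot 6375 = 12750$)
$y{\left(-12 \right)} - b{\left(V{\left(0 \right)} \right)} = 12750 - \left(8 + 3 \cdot 0\right) = 12750 - \left(8 + 0\right) = 12750 - 8 = 12742$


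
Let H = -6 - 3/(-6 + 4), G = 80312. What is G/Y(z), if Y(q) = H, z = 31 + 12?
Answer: -160624/9 ≈ -17847.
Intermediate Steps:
z = 43
H = -9/2 (H = -6 - 3/(-2) = -6 - 1/2*(-3) = -6 + 3/2 = -9/2 ≈ -4.5000)
Y(q) = -9/2
G/Y(z) = 80312/(-9/2) = 80312*(-2/9) = -160624/9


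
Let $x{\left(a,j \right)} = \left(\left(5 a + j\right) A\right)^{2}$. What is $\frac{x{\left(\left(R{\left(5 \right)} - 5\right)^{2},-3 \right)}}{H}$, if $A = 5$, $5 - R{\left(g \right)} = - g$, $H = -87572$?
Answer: $- \frac{93025}{21893} \approx -4.2491$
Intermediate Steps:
$R{\left(g \right)} = 5 + g$ ($R{\left(g \right)} = 5 - - g = 5 + g$)
$x{\left(a,j \right)} = \left(5 j + 25 a\right)^{2}$ ($x{\left(a,j \right)} = \left(\left(5 a + j\right) 5\right)^{2} = \left(\left(j + 5 a\right) 5\right)^{2} = \left(5 j + 25 a\right)^{2}$)
$\frac{x{\left(\left(R{\left(5 \right)} - 5\right)^{2},-3 \right)}}{H} = \frac{25 \left(-3 + 5 \left(\left(5 + 5\right) - 5\right)^{2}\right)^{2}}{-87572} = 25 \left(-3 + 5 \left(10 - 5\right)^{2}\right)^{2} \left(- \frac{1}{87572}\right) = 25 \left(-3 + 5 \cdot 5^{2}\right)^{2} \left(- \frac{1}{87572}\right) = 25 \left(-3 + 5 \cdot 25\right)^{2} \left(- \frac{1}{87572}\right) = 25 \left(-3 + 125\right)^{2} \left(- \frac{1}{87572}\right) = 25 \cdot 122^{2} \left(- \frac{1}{87572}\right) = 25 \cdot 14884 \left(- \frac{1}{87572}\right) = 372100 \left(- \frac{1}{87572}\right) = - \frac{93025}{21893}$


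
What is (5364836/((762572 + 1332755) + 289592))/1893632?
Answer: 1341209/1129039733952 ≈ 1.1879e-6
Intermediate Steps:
(5364836/((762572 + 1332755) + 289592))/1893632 = (5364836/(2095327 + 289592))*(1/1893632) = (5364836/2384919)*(1/1893632) = 1341209/1129039733952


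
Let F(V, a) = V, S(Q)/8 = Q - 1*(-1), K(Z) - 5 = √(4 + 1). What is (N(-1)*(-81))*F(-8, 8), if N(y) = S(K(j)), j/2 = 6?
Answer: 31104 + 5184*√5 ≈ 42696.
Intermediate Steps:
j = 12 (j = 2*6 = 12)
K(Z) = 5 + √5 (K(Z) = 5 + √(4 + 1) = 5 + √5)
S(Q) = 8 + 8*Q (S(Q) = 8*(Q - 1*(-1)) = 8*(Q + 1) = 8*(1 + Q) = 8 + 8*Q)
N(y) = 48 + 8*√5 (N(y) = 8 + 8*(5 + √5) = 8 + (40 + 8*√5) = 48 + 8*√5)
(N(-1)*(-81))*F(-8, 8) = ((48 + 8*√5)*(-81))*(-8) = (-3888 - 648*√5)*(-8) = 31104 + 5184*√5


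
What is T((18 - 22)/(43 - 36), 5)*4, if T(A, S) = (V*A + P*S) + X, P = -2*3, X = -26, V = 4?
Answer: -1632/7 ≈ -233.14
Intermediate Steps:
P = -6
T(A, S) = -26 - 6*S + 4*A (T(A, S) = (4*A - 6*S) - 26 = (-6*S + 4*A) - 26 = -26 - 6*S + 4*A)
T((18 - 22)/(43 - 36), 5)*4 = (-26 - 6*5 + 4*((18 - 22)/(43 - 36)))*4 = (-26 - 30 + 4*(-4/7))*4 = (-26 - 30 - 16/7)*4 = -408/7*4 = -1632/7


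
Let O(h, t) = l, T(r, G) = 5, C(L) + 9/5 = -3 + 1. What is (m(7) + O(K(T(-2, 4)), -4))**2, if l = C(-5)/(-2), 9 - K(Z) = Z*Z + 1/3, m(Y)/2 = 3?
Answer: 6241/100 ≈ 62.410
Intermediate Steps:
C(L) = -19/5 (C(L) = -9/5 + (-3 + 1) = -9/5 - 2 = -19/5)
m(Y) = 6 (m(Y) = 2*3 = 6)
K(Z) = 26/3 - Z**2 (K(Z) = 9 - (Z*Z + 1/3) = 9 - (Z**2 + 1*(1/3)) = 9 - (Z**2 + 1/3) = 9 - (1/3 + Z**2) = 9 + (-1/3 - Z**2) = 26/3 - Z**2)
l = 19/10 (l = -19/5/(-2) = -19/5*(-1/2) = 19/10 ≈ 1.9000)
O(h, t) = 19/10
(m(7) + O(K(T(-2, 4)), -4))**2 = (6 + 19/10)**2 = (79/10)**2 = 6241/100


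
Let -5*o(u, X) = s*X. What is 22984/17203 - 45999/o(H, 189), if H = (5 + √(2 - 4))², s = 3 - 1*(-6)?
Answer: 443966641/3251367 ≈ 136.55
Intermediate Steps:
s = 9 (s = 3 + 6 = 9)
H = (5 + I*√2)² (H = (5 + √(-2))² = (5 + I*√2)² ≈ 23.0 + 14.142*I)
o(u, X) = -9*X/5
22984/17203 - 45999/o(H, 189) = 22984/17203 - 45999/((-9/5*189)) = 22984*(1/17203) - 45999/(-1701/5) = 22984/17203 - 45999*(-5/1701) = 22984/17203 + 25555/189 = 443966641/3251367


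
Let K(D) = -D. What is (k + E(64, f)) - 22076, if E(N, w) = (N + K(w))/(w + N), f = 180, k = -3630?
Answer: -1568095/61 ≈ -25706.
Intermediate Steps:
E(N, w) = (N - w)/(N + w) (E(N, w) = (N - w)/(w + N) = (N - w)/(N + w))
(k + E(64, f)) - 22076 = (-3630 + (64 - 1*180)/(64 + 180)) - 22076 = (-3630 + (64 - 180)/244) - 22076 = (-3630 + (1/244)*(-116)) - 22076 = (-3630 - 29/61) - 22076 = -221459/61 - 22076 = -1568095/61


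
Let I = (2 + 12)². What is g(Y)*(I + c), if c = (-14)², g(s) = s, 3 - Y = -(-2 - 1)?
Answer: 0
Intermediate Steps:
Y = 0 (Y = 3 - (-1)*(-2 - 1) = 3 - (-1)*(-3) = 3 - 1*3 = 3 - 3 = 0)
I = 196 (I = 14² = 196)
c = 196
g(Y)*(I + c) = 0*(196 + 196) = 0*392 = 0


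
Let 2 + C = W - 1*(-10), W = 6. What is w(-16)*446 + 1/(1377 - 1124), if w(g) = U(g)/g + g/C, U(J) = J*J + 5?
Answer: -110299089/14168 ≈ -7785.1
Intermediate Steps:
U(J) = 5 + J² (U(J) = J² + 5 = 5 + J²)
C = 14 (C = -2 + (6 - 1*(-10)) = -2 + (6 + 10) = -2 + 16 = 14)
w(g) = g/14 + (5 + g²)/g (w(g) = (5 + g²)/g + g/14 = g/14 + (5 + g²)/g)
w(-16)*446 + 1/(1377 - 1124) = (5/(-16) + (15/14)*(-16))*446 + 1/(1377 - 1124) = (5*(-1/16) - 120/7)*446 + 1/253 = (-5/16 - 120/7)*446 + 1/253 = -1955/112*446 + 1/253 = -435965/56 + 1/253 = -110299089/14168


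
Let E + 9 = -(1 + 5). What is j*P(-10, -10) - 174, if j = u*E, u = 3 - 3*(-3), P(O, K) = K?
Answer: 1626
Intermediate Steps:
u = 12 (u = 3 + 9 = 12)
E = -15 (E = -9 - (1 + 5) = -9 - 1*6 = -9 - 6 = -15)
j = -180 (j = 12*(-15) = -180)
j*P(-10, -10) - 174 = -180*(-10) - 174 = 1800 - 174 = 1626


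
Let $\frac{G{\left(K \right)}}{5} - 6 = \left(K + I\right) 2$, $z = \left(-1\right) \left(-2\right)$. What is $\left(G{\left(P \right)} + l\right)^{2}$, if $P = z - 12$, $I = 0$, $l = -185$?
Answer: $65025$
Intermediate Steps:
$z = 2$
$P = -10$ ($P = 2 - 12 = -10$)
$G{\left(K \right)} = 30 + 10 K$ ($G{\left(K \right)} = 30 + 5 \left(K + 0\right) 2 = 30 + 5 K 2 = 30 + 5 \cdot 2 K = 30 + 10 K$)
$\left(G{\left(P \right)} + l\right)^{2} = \left(\left(30 + 10 \left(-10\right)\right) - 185\right)^{2} = \left(\left(30 - 100\right) - 185\right)^{2} = \left(-70 - 185\right)^{2} = \left(-255\right)^{2} = 65025$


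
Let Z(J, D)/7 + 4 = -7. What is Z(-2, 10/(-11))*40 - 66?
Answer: -3146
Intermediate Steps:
Z(J, D) = -77 (Z(J, D) = -28 + 7*(-7) = -28 - 49 = -77)
Z(-2, 10/(-11))*40 - 66 = -77*40 - 66 = -3080 - 66 = -3146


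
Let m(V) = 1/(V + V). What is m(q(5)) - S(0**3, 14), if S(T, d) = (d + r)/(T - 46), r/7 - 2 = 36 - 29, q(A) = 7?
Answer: 281/161 ≈ 1.7453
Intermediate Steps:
r = 63 (r = 14 + 7*(36 - 29) = 14 + 7*7 = 14 + 49 = 63)
m(V) = 1/(2*V)
S(T, d) = (63 + d)/(-46 + T) (S(T, d) = (d + 63)/(T - 46) = (63 + d)/(-46 + T))
m(q(5)) - S(0**3, 14) = (1/2)/7 - (63 + 14)/(-46 + 0**3) = (1/2)*(1/7) - 77/(-46 + 0) = 1/14 - 77/(-46) = 1/14 - (-1)*77/46 = 1/14 - 1*(-77/46) = 1/14 + 77/46 = 281/161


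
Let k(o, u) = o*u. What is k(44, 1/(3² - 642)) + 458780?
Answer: 290407696/633 ≈ 4.5878e+5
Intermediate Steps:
k(44, 1/(3² - 642)) + 458780 = 44/(3² - 642) + 458780 = 44/(9 - 642) + 458780 = 44/(-633) + 458780 = 44*(-1/633) + 458780 = -44/633 + 458780 = 290407696/633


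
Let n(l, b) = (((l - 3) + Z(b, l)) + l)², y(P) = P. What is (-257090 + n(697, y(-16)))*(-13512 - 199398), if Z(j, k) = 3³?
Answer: -373366214940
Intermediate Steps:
Z(j, k) = 27
n(l, b) = (24 + 2*l)² (n(l, b) = (((l - 3) + 27) + l)² = (((-3 + l) + 27) + l)² = ((24 + l) + l)² = (24 + 2*l)²)
(-257090 + n(697, y(-16)))*(-13512 - 199398) = (-257090 + 4*(12 + 697)²)*(-13512 - 199398) = (-257090 + 4*709²)*(-212910) = (-257090 + 4*502681)*(-212910) = (-257090 + 2010724)*(-212910) = 1753634*(-212910) = -373366214940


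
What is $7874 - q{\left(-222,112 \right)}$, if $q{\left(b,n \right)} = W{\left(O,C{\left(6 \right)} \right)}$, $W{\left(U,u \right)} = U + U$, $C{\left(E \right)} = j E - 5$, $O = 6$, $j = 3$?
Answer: $7862$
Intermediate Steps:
$C{\left(E \right)} = -5 + 3 E$ ($C{\left(E \right)} = 3 E - 5 = -5 + 3 E$)
$W{\left(U,u \right)} = 2 U$
$q{\left(b,n \right)} = 12$ ($q{\left(b,n \right)} = 2 \cdot 6 = 12$)
$7874 - q{\left(-222,112 \right)} = 7874 - 12 = 7862$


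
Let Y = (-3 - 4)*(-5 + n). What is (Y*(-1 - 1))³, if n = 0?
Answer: -343000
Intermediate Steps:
Y = 35 (Y = (-3 - 4)*(-5 + 0) = -7*(-5) = 35)
(Y*(-1 - 1))³ = (35*(-1 - 1))³ = (35*(-2))³ = (-70)³ = -343000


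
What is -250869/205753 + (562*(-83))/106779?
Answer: -36385095389/21970099587 ≈ -1.6561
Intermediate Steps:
-250869/205753 + (562*(-83))/106779 = -250869*1/205753 - 46646*1/106779 = -250869/205753 - 46646/106779 = -36385095389/21970099587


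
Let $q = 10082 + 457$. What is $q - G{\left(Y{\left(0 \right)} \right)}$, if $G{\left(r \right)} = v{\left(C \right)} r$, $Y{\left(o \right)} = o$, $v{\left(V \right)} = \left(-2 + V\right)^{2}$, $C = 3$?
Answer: $10539$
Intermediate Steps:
$G{\left(r \right)} = r$ ($G{\left(r \right)} = \left(-2 + 3\right)^{2} r = 1^{2} r = 1 r = r$)
$q = 10539$
$q - G{\left(Y{\left(0 \right)} \right)} = 10539 - 0 = 10539 + 0 = 10539$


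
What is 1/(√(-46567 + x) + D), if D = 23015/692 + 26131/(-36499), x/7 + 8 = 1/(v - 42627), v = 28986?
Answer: 283187678824052458524/414930219729521276464249 - 3189658037034320*I*√347018500734/414930219729521276464249 ≈ 0.00068249 - 0.0045284*I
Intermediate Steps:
x = -763903/13641 (x = -56 + 7/(28986 - 42627) = -56 + 7/(-13641) = -56 + 7*(-1/13641) = -56 - 7/13641 = -763903/13641 ≈ -56.000)
D = 821941833/25257308 (D = 23015*(1/692) + 26131*(-1/36499) = 23015/692 - 26131/36499 = 821941833/25257308 ≈ 32.543)
1/(√(-46567 + x) + D) = 1/(√(-46567 - 763903/13641) + 821941833/25257308) = 1/(√(-635984350/13641) + 821941833/25257308) = 1/(5*I*√347018500734/13641 + 821941833/25257308) = 1/(821941833/25257308 + 5*I*√347018500734/13641)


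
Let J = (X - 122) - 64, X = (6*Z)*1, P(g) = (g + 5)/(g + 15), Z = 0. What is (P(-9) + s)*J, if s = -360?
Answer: 67084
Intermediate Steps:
P(g) = (5 + g)/(15 + g)
X = 0 (X = (6*0)*1 = 0*1 = 0)
J = -186 (J = (0 - 122) - 64 = -122 - 64 = -186)
(P(-9) + s)*J = ((5 - 9)/(15 - 9) - 360)*(-186) = (-4/6 - 360)*(-186) = ((1/6)*(-4) - 360)*(-186) = (-2/3 - 360)*(-186) = -1082/3*(-186) = 67084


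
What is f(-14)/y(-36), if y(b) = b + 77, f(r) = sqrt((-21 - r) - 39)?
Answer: I*sqrt(46)/41 ≈ 0.16542*I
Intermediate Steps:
f(r) = sqrt(-60 - r)
y(b) = 77 + b
f(-14)/y(-36) = sqrt(-60 - 1*(-14))/(77 - 36) = sqrt(-60 + 14)/41 = sqrt(-46)*(1/41) = (I*sqrt(46))*(1/41) = I*sqrt(46)/41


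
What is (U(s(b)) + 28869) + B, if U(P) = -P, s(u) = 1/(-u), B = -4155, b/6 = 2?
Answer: 296569/12 ≈ 24714.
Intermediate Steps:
b = 12 (b = 6*2 = 12)
s(u) = -1/u
(U(s(b)) + 28869) + B = (-(-1)/12 + 28869) - 4155 = (-1*(-1/12) + 28869) - 4155 = (1/12 + 28869) - 4155 = 346429/12 - 4155 = 296569/12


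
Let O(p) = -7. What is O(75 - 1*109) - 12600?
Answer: -12607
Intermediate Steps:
O(75 - 1*109) - 12600 = -7 - 12600 = -12607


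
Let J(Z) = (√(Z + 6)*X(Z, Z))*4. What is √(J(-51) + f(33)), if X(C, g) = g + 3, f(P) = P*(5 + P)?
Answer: √(1254 - 576*I*√5) ≈ 39.062 - 16.486*I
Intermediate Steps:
X(C, g) = 3 + g
J(Z) = 4*√(6 + Z)*(3 + Z) (J(Z) = (√(Z + 6)*(3 + Z))*4 = (√(6 + Z)*(3 + Z))*4 = 4*√(6 + Z)*(3 + Z))
√(J(-51) + f(33)) = √(4*√(6 - 51)*(3 - 51) + 33*(5 + 33)) = √(4*√(-45)*(-48) + 33*38) = √(4*(3*I*√5)*(-48) + 1254) = √(-576*I*√5 + 1254) = √(1254 - 576*I*√5)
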